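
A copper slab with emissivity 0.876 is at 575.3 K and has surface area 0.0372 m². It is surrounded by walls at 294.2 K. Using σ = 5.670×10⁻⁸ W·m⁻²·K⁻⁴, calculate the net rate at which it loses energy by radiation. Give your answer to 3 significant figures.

Area A = 0.0372 m².
Net radiated power P_net = εσA(T⁴ − T₀⁴) = 0.876×5.670×10⁻⁸×0.0372×(575.3⁴ − 294.2⁴).
T⁴ − T₀⁴ = 1.09541×10¹¹ − 7.49153×10⁹ = 1.02049×10¹¹ K⁴, so P_net = 189 W.

Net loss ≈ 189 W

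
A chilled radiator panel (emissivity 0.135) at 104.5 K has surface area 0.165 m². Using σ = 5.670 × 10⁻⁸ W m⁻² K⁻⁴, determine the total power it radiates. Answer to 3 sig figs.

Area A = 0.165 m².
P = εσAT⁴ = 0.135 × 5.670×10⁻⁸ × 0.165 × (104.5)⁴ = 0.151 W.

P ≈ 0.151 W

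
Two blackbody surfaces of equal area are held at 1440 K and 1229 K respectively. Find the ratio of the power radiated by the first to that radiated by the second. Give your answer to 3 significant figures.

P₁/P₂ ≈ 1.88

With equal areas, P₁/P₂ = (T₁/T₂)⁴ = (1440/1229)⁴ = 1.88.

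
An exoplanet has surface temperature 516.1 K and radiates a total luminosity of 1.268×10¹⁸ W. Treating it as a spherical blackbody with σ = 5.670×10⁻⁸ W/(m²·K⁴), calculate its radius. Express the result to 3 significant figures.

R ≈ 5.01×10⁶ m

L = 4πR²σT⁴ ⇒ R = √(L/(4πσT⁴)).
σT⁴ = 4022.71 W/m², so R = √(1.268×10¹⁸/(4π×4022.71)) = 5.01×10⁶ m.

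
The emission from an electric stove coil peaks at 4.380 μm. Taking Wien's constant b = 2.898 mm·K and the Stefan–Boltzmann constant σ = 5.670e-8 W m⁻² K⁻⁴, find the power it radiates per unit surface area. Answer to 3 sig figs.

I ≈ 1.09×10⁴ W/m²

Wien's law: T = b/λ_max = 2.898×10⁻³/4.380×10⁻⁶ = 661.644 K.
Then I = σT⁴ = 5.670×10⁻⁸×(661.644)⁴ = 1.09×10⁴ W/m².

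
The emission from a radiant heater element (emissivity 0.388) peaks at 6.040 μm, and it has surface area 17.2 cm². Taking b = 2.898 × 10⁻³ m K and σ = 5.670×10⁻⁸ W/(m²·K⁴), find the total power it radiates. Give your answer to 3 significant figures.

P ≈ 2.01 W

Wien's law: T = b/λ_max = 2.898×10⁻³/6.040×10⁻⁶ = 479.801 K.
Area A = 17.2 cm² = 1.72×10⁻³ m².
Then P = εσAT⁴ = 0.388×5.670×10⁻⁸×1.72×10⁻³×(479.801)⁴ = 2.01 W.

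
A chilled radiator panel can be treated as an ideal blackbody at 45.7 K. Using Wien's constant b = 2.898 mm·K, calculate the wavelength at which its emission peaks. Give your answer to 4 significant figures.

λ_max ≈ 63.41 μm

Wien's displacement law: λ_max = b/T = (2.898×10⁻³ m·K)/(45.7 K) = 6.3414×10⁻⁵ m.
That is 63.41 μm, in the infrared range.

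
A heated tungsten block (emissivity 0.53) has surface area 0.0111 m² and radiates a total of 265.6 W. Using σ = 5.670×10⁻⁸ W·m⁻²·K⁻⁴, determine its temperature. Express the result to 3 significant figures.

Area A = 0.0111 m².
P = εσAT⁴ ⇒ T = (P/(εσA))^(1/4) = (265.6/(0.53×5.670×10⁻⁸×0.0111))^(1/4) = 945 K.

T ≈ 945 K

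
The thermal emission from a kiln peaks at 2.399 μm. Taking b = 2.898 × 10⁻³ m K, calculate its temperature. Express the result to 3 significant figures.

T ≈ 1.21×10³ K

Wien's law gives T = b/λ_max = (2.898×10⁻³ m·K)/(2.399×10⁻⁶ m) = 1.21×10³ K.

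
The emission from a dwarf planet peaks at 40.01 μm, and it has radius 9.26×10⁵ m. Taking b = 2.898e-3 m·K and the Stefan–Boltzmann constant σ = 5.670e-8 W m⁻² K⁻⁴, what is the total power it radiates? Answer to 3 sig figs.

P ≈ 1.68×10¹³ W

Wien's law: T = b/λ_max = 2.898×10⁻³/4.001×10⁻⁵ = 72.4319 K.
Surface area A = 4πR² = 4π(9.26×10⁵ m)² = 1.07754×10¹³ m².
Then P = σAT⁴ = 5.670×10⁻⁸×1.07754×10¹³×(72.4319)⁴ = 1.68×10¹³ W.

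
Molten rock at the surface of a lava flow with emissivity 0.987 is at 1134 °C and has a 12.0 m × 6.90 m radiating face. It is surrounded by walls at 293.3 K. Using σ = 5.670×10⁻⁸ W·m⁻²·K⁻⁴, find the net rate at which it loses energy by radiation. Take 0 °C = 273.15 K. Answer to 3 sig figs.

Net loss ≈ 1.81×10⁷ W

T = 1134 °C + 273.15 = 1407.15 K.
Area A = 12.0 × 6.90 = 82.8 m².
Net radiated power P_net = εσA(T⁴ − T₀⁴) = 0.987×5.670×10⁻⁸×82.8×(1407.15⁴ − 293.3⁴).
T⁴ − T₀⁴ = 3.92068×10¹² − 7.40028×10⁹ = 3.91328×10¹² K⁴, so P_net = 1.81×10⁷ W.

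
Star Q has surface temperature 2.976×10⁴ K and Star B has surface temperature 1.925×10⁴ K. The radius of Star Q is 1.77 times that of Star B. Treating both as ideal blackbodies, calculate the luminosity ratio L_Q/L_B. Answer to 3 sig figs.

L_Q/L_B ≈ 17.9

L ∝ R²T⁴, so L_Q/L_B = (R_Q/R_B)²(T_Q/T_B)⁴ = (1.77)² × (2.976×10⁴/1.925×10⁴)⁴ = 3.1329 × 5.71227 = 17.9.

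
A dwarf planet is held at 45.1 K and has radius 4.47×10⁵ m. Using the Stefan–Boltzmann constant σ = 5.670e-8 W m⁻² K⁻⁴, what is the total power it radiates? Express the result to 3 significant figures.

P ≈ 5.89×10¹¹ W

Surface area A = 4πR² = 4π(4.47×10⁵ m)² = 2.51087×10¹² m².
P = σAT⁴ = 5.670×10⁻⁸ × 2.51087×10¹² × (45.1)⁴ = 5.89×10¹¹ W.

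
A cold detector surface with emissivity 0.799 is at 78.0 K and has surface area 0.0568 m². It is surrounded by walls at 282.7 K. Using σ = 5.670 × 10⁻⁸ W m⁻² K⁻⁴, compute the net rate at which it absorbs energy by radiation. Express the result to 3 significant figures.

Area A = 0.0568 m².
Net radiated power P_net = εσA(T⁴ − T₀⁴) = 0.799×5.670×10⁻⁸×0.0568×(78.0⁴ − 282.7⁴).
T⁴ − T₀⁴ = 3.70151×10⁷ − 6.38709×10⁹ = -6.35007×10⁹ K⁴, so P_net = -16.3 W — negative, meaning a net gain of 16.3 W.

Net gain ≈ 16.3 W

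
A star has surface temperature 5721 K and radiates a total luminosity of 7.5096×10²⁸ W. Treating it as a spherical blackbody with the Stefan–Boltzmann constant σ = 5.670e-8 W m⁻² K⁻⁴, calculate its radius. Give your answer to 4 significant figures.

R ≈ 9.919×10⁹ m

L = 4πR²σT⁴ ⇒ R = √(L/(4πσT⁴)).
σT⁴ = 6.07394×10⁷ W/m², so R = √(7.5096×10²⁸/(4π×6.07394×10⁷)) = 9.919×10⁹ m.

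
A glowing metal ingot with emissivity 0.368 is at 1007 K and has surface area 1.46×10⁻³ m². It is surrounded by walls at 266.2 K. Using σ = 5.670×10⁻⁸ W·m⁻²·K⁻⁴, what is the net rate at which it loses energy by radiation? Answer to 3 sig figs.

Net loss ≈ 31.2 W

Area A = 1.46×10⁻³ m².
Net radiated power P_net = εσA(T⁴ − T₀⁴) = 0.368×5.670×10⁻⁸×1.46×10⁻³×(1007⁴ − 266.2⁴).
T⁴ − T₀⁴ = 1.02830×10¹² − 5.02149×10⁹ = 1.02328×10¹² K⁴, so P_net = 31.2 W.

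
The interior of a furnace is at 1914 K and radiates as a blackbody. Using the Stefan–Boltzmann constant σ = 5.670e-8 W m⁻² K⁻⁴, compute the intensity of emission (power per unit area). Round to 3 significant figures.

I ≈ 7.61×10⁵ W/m²

Stefan–Boltzmann: I = σT⁴ = 5.670×10⁻⁸ × (1914)⁴ = 7.61×10⁵ W/m².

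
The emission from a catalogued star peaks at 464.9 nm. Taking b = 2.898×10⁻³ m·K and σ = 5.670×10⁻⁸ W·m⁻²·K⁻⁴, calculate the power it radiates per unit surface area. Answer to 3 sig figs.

I ≈ 8.56×10⁷ W/m²

Wien's law: T = b/λ_max = 2.898×10⁻³/4.649×10⁻⁷ = 6233.60 K.
Then I = σT⁴ = 5.670×10⁻⁸×(6233.60)⁴ = 8.56×10⁷ W/m².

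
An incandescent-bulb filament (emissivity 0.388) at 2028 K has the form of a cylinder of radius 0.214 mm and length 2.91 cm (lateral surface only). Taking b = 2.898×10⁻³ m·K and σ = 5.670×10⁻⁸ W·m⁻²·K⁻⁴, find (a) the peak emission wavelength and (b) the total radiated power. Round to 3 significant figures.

λ_max ≈ 1.43×10³ nm; P ≈ 14.6 W

(a) λ_max = b/T = 2.898×10⁻³/2028 = 1.429×10⁻⁶ m = 1.43×10³ nm.
Lateral area A = 2πrL = 2π×2.14×10⁻⁴×0.0291 = 3.91279×10⁻⁵ m².
(b) P = εσAT⁴ = 0.388×5.670×10⁻⁸×3.91279×10⁻⁵×(2028)⁴ = 14.6 W.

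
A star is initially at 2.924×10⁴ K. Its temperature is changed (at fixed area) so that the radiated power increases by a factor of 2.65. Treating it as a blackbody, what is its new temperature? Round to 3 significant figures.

T₂ ≈ 3.73×10⁴ K

P ∝ T⁴, so T₂/T₁ = (P₂/P₁)^(1/4) = (2.65)^(1/4) = 1.27588.
T₂ = 2.924×10⁴ × 1.27588 = 3.73×10⁴ K.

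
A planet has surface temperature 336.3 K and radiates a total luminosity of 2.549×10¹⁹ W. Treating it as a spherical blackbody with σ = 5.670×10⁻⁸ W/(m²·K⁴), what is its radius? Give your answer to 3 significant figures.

R ≈ 5.29×10⁷ m

L = 4πR²σT⁴ ⇒ R = √(L/(4πσT⁴)).
σT⁴ = 725.255 W/m², so R = √(2.549×10¹⁹/(4π×725.255)) = 5.29×10⁷ m.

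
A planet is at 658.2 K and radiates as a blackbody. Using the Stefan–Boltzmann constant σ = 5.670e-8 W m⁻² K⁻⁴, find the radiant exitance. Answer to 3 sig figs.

Stefan–Boltzmann: I = σT⁴ = 5.670×10⁻⁸ × (658.2)⁴ = 1.06×10⁴ W/m².

I ≈ 1.06×10⁴ W/m²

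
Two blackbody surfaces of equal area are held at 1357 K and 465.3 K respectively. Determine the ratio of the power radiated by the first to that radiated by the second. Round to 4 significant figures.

With equal areas, P₁/P₂ = (T₁/T₂)⁴ = (1357/465.3)⁴ = 72.34.

P₁/P₂ ≈ 72.34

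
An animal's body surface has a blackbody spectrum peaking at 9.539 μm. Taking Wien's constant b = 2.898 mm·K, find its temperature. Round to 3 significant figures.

T ≈ 304 K

Wien's law gives T = b/λ_max = (2.898×10⁻³ m·K)/(9.539×10⁻⁶ m) = 304 K.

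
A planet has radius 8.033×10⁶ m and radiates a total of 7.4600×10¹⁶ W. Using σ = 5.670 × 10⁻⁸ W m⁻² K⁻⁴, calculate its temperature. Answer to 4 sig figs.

Surface area A = 4πR² = 4π(8.033×10⁶ m)² = 8.10896×10¹⁴ m².
P = σAT⁴ ⇒ T = (P/(σA))^(1/4) = (7.4600×10¹⁶/(5.670×10⁻⁸×8.10896×10¹⁴))^(1/4) = 200.7 K.

T ≈ 200.7 K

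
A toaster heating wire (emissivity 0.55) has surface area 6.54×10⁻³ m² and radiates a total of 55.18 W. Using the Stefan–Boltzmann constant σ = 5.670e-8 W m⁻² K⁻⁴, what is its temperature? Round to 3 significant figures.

Area A = 6.54×10⁻³ m².
P = εσAT⁴ ⇒ T = (P/(εσA))^(1/4) = (55.18/(0.55×5.670×10⁻⁸×6.54×10⁻³))^(1/4) = 721 K.

T ≈ 721 K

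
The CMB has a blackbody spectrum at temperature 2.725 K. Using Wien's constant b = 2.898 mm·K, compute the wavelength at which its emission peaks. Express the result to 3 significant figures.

Wien's displacement law: λ_max = b/T = (2.898×10⁻³ m·K)/(2.725 K) = 1.063×10⁻³ m.
That is 1.06×10⁻³ m, in the microwave range.

λ_max ≈ 1.06×10⁻³ m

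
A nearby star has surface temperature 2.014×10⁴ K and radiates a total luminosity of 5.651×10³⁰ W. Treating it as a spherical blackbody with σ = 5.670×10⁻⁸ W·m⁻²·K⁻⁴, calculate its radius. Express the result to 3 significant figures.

R ≈ 6.94×10⁹ m

L = 4πR²σT⁴ ⇒ R = √(L/(4πσT⁴)).
σT⁴ = 9.32870×10⁹ W/m², so R = √(5.651×10³⁰/(4π×9.32870×10⁹)) = 6.94×10⁹ m.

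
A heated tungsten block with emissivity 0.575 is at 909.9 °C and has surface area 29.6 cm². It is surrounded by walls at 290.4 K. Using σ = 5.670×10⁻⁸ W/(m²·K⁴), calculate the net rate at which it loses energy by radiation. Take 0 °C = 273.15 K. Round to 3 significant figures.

T = 909.9 °C + 273.15 = 1183.05 K.
Area A = 29.6 cm² = 2.96×10⁻³ m².
Net radiated power P_net = εσA(T⁴ − T₀⁴) = 0.575×5.670×10⁻⁸×2.96×10⁻³×(1183.05⁴ − 290.4⁴).
T⁴ − T₀⁴ = 1.95890×10¹² − 7.11191×10⁹ = 1.95179×10¹² K⁴, so P_net = 188 W.

Net loss ≈ 188 W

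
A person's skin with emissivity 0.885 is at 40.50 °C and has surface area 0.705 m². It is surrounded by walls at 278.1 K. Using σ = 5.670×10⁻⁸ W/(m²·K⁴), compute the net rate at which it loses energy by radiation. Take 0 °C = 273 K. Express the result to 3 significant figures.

T = 40.50 °C + 273 = 313.50 K.
Area A = 0.705 m².
Net radiated power P_net = εσA(T⁴ − T₀⁴) = 0.885×5.670×10⁻⁸×0.705×(313.50⁴ − 278.1⁴).
T⁴ − T₀⁴ = 9.65940×10⁹ − 5.98142×10⁹ = 3.67798×10⁹ K⁴, so P_net = 130 W.

Net loss ≈ 130 W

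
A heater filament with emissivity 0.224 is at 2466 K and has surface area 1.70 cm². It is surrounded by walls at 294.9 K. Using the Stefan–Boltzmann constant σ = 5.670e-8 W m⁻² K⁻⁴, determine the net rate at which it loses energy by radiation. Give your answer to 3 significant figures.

Net loss ≈ 79.8 W

Area A = 1.70 cm² = 1.70×10⁻⁴ m².
Net radiated power P_net = εσA(T⁴ − T₀⁴) = 0.224×5.670×10⁻⁸×1.70×10⁻⁴×(2466⁴ − 294.9⁴).
T⁴ − T₀⁴ = 3.69805×10¹³ − 7.56309×10⁹ = 3.69729×10¹³ K⁴, so P_net = 79.8 W.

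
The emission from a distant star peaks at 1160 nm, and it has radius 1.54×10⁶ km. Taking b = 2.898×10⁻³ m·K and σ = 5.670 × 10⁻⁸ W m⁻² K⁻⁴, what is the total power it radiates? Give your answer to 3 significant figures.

P ≈ 6.58×10²⁵ W

Wien's law: T = b/λ_max = 2.898×10⁻³/1.160×10⁻⁶ = 2498.28 K.
Surface area A = 4πR² = 4π(1.54×10⁹ m)² = 2.98024×10¹⁹ m².
Then P = σAT⁴ = 5.670×10⁻⁸×2.98024×10¹⁹×(2498.28)⁴ = 6.58×10²⁵ W.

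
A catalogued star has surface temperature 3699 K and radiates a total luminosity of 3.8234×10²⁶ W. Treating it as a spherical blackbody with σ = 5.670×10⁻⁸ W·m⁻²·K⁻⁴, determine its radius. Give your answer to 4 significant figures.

L = 4πR²σT⁴ ⇒ R = √(L/(4πσT⁴)).
σT⁴ = 1.06150×10⁷ W/m², so R = √(3.8234×10²⁶/(4π×1.06150×10⁷)) = 1.693×10⁹ m.

R ≈ 1.693×10⁹ m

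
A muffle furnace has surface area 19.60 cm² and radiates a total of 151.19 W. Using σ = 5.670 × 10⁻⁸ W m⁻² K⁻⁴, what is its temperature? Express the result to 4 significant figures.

T ≈ 1080 K

Area A = 19.60 cm² = 1.960×10⁻³ m².
P = σAT⁴ ⇒ T = (P/(σA))^(1/4) = (151.19/(5.670×10⁻⁸×1.960×10⁻³))^(1/4) = 1080 K.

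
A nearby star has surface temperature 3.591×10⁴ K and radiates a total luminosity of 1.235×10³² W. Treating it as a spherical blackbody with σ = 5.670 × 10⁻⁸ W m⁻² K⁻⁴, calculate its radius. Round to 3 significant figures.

R ≈ 1.02×10¹⁰ m

L = 4πR²σT⁴ ⇒ R = √(L/(4πσT⁴)).
σT⁴ = 9.42855×10¹⁰ W/m², so R = √(1.235×10³²/(4π×9.42855×10¹⁰)) = 1.02×10¹⁰ m.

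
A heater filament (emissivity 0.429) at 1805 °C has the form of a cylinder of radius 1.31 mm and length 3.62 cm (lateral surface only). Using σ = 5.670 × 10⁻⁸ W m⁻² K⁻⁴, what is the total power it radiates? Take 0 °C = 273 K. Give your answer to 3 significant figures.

P ≈ 135 W

T = 1805 °C + 273 = 2078 K.
Lateral area A = 2πrL = 2π×1.31×10⁻³×0.0362 = 2.97961×10⁻⁴ m².
P = εσAT⁴ = 0.429 × 5.670×10⁻⁸ × 2.97961×10⁻⁴ × (2078)⁴ = 135 W.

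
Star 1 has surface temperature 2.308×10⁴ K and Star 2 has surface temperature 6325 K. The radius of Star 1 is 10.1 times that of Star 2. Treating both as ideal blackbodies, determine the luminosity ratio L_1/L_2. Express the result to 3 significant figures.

L ∝ R²T⁴, so L_1/L_2 = (R_1/R_2)²(T_1/T_2)⁴ = (10.1)² × (2.308×10⁴/6325)⁴ = 102.01 × 177.297 = 1.81×10⁴.

L_1/L_2 ≈ 1.81×10⁴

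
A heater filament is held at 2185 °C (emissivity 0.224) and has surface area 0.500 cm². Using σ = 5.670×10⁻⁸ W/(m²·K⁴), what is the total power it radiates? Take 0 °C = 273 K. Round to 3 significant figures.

T = 2185 °C + 273 = 2458 K.
Area A = 0.500 cm² = 5.00×10⁻⁵ m².
P = εσAT⁴ = 0.224 × 5.670×10⁻⁸ × 5.00×10⁻⁵ × (2458)⁴ = 23.2 W.

P ≈ 23.2 W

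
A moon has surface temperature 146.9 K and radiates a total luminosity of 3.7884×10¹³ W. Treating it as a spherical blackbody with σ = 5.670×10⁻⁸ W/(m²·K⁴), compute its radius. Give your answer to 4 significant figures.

R ≈ 3.379×10⁵ m

L = 4πR²σT⁴ ⇒ R = √(L/(4πσT⁴)).
σT⁴ = 26.4040 W/m², so R = √(3.7884×10¹³/(4π×26.4040)) = 3.379×10⁵ m.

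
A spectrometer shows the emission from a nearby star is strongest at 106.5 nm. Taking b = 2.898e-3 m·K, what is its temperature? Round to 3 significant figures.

Wien's law gives T = b/λ_max = (2.898×10⁻³ m·K)/(1.065×10⁻⁷ m) = 2.72×10⁴ K.

T ≈ 2.72×10⁴ K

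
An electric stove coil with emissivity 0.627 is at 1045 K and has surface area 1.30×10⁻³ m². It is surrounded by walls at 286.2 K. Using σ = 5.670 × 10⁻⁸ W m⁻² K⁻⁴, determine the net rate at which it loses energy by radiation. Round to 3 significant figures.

Area A = 1.30×10⁻³ m².
Net radiated power P_net = εσA(T⁴ − T₀⁴) = 0.627×5.670×10⁻⁸×1.30×10⁻³×(1045⁴ − 286.2⁴).
T⁴ − T₀⁴ = 1.19252×10¹² − 6.70932×10⁹ = 1.18581×10¹² K⁴, so P_net = 54.8 W.

Net loss ≈ 54.8 W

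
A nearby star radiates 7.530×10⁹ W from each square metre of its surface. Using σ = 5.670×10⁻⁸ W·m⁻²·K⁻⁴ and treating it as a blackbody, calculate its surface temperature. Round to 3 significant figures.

I = σT⁴, so T = (I/σ)^(1/4) = (7.530×10⁹/(5.670×10⁻⁸))^(1/4) = 1.91×10⁴ K.

T ≈ 1.91×10⁴ K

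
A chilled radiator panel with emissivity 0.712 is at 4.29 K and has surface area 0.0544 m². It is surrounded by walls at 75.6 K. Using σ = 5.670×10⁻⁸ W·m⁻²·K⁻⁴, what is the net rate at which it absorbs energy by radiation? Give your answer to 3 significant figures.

Net gain ≈ 0.0717 W

Area A = 0.0544 m².
Net radiated power P_net = εσA(T⁴ − T₀⁴) = 0.712×5.670×10⁻⁸×0.0544×(4.29⁴ − 75.6⁴).
T⁴ − T₀⁴ = 338.711 − 3.26653×10⁷ = -3.26650×10⁷ K⁴, so P_net = -0.0717 W — negative, meaning a net gain of 0.0717 W.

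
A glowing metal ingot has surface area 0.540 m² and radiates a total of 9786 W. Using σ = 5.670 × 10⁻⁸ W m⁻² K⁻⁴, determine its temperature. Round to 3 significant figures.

Area A = 0.540 m².
P = σAT⁴ ⇒ T = (P/(σA))^(1/4) = (9786/(5.670×10⁻⁸×0.540))^(1/4) = 752 K.

T ≈ 752 K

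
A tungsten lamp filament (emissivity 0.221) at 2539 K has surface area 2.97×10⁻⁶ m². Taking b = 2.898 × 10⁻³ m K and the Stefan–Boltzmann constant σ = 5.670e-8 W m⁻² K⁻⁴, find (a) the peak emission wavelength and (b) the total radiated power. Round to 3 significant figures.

(a) λ_max = b/T = 2.898×10⁻³/2539 = 1.141×10⁻⁶ m = 1.14 μm.
Area A = 2.97×10⁻⁶ m².
(b) P = εσAT⁴ = 0.221×5.670×10⁻⁸×2.97×10⁻⁶×(2539)⁴ = 1.55 W.

λ_max ≈ 1.14 μm; P ≈ 1.55 W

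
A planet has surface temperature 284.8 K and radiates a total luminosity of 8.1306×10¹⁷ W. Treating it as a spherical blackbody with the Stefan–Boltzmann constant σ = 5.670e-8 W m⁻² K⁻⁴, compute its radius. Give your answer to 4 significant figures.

R ≈ 1.317×10⁷ m

L = 4πR²σT⁴ ⇒ R = √(L/(4πσT⁴)).
σT⁴ = 373.029 W/m², so R = √(8.1306×10¹⁷/(4π×373.029)) = 1.317×10⁷ m.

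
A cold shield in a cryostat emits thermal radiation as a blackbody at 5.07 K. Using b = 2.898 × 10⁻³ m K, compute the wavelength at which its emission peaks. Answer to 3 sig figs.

λ_max ≈ 0.572 mm

Wien's displacement law: λ_max = b/T = (2.898×10⁻³ m·K)/(5.07 K) = 5.716×10⁻⁴ m.
That is 0.572 mm, in the infrared range.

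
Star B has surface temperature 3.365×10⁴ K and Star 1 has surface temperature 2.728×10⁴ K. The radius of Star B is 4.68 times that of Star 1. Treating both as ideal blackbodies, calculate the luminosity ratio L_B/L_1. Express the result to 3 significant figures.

L ∝ R²T⁴, so L_B/L_1 = (R_B/R_1)²(T_B/T_1)⁴ = (4.68)² × (3.365×10⁴/2.728×10⁴)⁴ = 21.9024 × 2.31506 = 50.7.

L_B/L_1 ≈ 50.7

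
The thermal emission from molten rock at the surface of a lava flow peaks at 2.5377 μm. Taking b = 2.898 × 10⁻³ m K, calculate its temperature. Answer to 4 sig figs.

T ≈ 1142 K

Wien's law gives T = b/λ_max = (2.898×10⁻³ m·K)/(2.5377×10⁻⁶ m) = 1142 K.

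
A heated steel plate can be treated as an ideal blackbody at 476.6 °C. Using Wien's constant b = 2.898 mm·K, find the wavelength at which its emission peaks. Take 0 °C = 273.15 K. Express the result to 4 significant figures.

T = 476.6 °C + 273.15 = 749.75 K.
Wien's displacement law: λ_max = b/T = (2.898×10⁻³ m·K)/(749.75 K) = 3.8653×10⁻⁶ m.
That is 3.865 μm, in the infrared range.

λ_max ≈ 3.865 μm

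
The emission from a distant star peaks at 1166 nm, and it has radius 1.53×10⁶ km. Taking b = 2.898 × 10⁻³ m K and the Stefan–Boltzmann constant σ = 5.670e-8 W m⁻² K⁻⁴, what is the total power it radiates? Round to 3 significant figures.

Wien's law: T = b/λ_max = 2.898×10⁻³/1.166×10⁻⁶ = 2485.42 K.
Surface area A = 4πR² = 4π(1.53×10⁹ m)² = 2.94166×10¹⁹ m².
Then P = σAT⁴ = 5.670×10⁻⁸×2.94166×10¹⁹×(2485.42)⁴ = 6.36×10²⁵ W.

P ≈ 6.36×10²⁵ W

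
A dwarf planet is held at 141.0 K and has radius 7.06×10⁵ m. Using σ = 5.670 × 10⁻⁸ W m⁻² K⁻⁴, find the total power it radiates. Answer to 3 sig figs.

Surface area A = 4πR² = 4π(7.06×10⁵ m)² = 6.26353×10¹² m².
P = σAT⁴ = 5.670×10⁻⁸ × 6.26353×10¹² × (141.0)⁴ = 1.40×10¹⁴ W.

P ≈ 1.40×10¹⁴ W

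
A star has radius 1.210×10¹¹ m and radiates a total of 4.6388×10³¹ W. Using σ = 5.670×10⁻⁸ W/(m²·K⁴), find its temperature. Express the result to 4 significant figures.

Surface area A = 4πR² = 4π(1.210×10¹¹ m)² = 1.83984×10²³ m².
P = σAT⁴ ⇒ T = (P/(σA))^(1/4) = (4.6388×10³¹/(5.670×10⁻⁸×1.83984×10²³))^(1/4) = 8166 K.

T ≈ 8166 K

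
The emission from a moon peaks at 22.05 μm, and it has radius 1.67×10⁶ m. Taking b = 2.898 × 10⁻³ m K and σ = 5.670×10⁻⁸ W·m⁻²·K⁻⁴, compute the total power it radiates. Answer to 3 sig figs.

Wien's law: T = b/λ_max = 2.898×10⁻³/2.205×10⁻⁵ = 131.429 K.
Surface area A = 4πR² = 4π(1.67×10⁶ m)² = 3.50464×10¹³ m².
Then P = σAT⁴ = 5.670×10⁻⁸×3.50464×10¹³×(131.429)⁴ = 5.93×10¹⁴ W.

P ≈ 5.93×10¹⁴ W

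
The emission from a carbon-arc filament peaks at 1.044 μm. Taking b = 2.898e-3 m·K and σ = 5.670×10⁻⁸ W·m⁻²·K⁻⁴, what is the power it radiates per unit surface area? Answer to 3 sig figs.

Wien's law: T = b/λ_max = 2.898×10⁻³/1.044×10⁻⁶ = 2775.86 K.
Then I = σT⁴ = 5.670×10⁻⁸×(2775.86)⁴ = 3.37×10⁶ W/m².

I ≈ 3.37×10⁶ W/m²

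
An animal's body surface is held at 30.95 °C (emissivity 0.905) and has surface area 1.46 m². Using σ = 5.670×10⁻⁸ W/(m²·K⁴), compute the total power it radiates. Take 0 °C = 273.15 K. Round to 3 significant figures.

T = 30.95 °C + 273.15 = 304.10 K.
Area A = 1.46 m².
P = εσAT⁴ = 0.905 × 5.670×10⁻⁸ × 1.46 × (304.10)⁴ = 641 W.

P ≈ 641 W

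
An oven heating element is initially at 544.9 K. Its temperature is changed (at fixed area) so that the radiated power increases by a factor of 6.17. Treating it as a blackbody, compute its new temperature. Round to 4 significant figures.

P ∝ T⁴, so T₂/T₁ = (P₂/P₁)^(1/4) = (6.17)^(1/4) = 1.57605.
T₂ = 544.9 × 1.57605 = 858.8 K.

T₂ ≈ 858.8 K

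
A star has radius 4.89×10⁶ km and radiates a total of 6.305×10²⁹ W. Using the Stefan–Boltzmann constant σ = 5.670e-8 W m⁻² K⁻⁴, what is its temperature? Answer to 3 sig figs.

Surface area A = 4πR² = 4π(4.89×10⁹ m)² = 3.00488×10²⁰ m².
P = σAT⁴ ⇒ T = (P/(σA))^(1/4) = (6.305×10²⁹/(5.670×10⁻⁸×3.00488×10²⁰))^(1/4) = 1.39×10⁴ K.

T ≈ 1.39×10⁴ K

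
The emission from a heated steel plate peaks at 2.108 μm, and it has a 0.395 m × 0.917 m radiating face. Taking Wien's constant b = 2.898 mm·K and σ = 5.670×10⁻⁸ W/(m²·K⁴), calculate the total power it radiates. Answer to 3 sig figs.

P ≈ 7.34×10⁴ W

Wien's law: T = b/λ_max = 2.898×10⁻³/2.108×10⁻⁶ = 1374.76 K.
Area A = 0.395 × 0.917 = 0.362215 m².
Then P = σAT⁴ = 5.670×10⁻⁸×0.362215×(1374.76)⁴ = 7.34×10⁴ W.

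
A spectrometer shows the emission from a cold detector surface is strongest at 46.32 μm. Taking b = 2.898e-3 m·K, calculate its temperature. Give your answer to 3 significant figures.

Wien's law gives T = b/λ_max = (2.898×10⁻³ m·K)/(4.632×10⁻⁵ m) = 62.6 K.

T ≈ 62.6 K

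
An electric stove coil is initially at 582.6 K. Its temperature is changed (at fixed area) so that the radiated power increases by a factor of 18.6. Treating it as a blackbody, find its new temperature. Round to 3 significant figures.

P ∝ T⁴, so T₂/T₁ = (P₂/P₁)^(1/4) = (18.6)^(1/4) = 2.07672.
T₂ = 582.6 × 2.07672 = 1.21×10³ K.

T₂ ≈ 1.21×10³ K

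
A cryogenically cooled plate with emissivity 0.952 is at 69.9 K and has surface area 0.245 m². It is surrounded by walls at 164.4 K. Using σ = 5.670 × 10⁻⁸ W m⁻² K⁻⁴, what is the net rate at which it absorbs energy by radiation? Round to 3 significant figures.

Area A = 0.245 m².
Net radiated power P_net = εσA(T⁴ − T₀⁴) = 0.952×5.670×10⁻⁸×0.245×(69.9⁴ − 164.4⁴).
T⁴ − T₀⁴ = 2.38731×10⁷ − 7.30478×10⁸ = -7.06605×10⁸ K⁴, so P_net = -9.34 W — negative, meaning a net gain of 9.34 W.

Net gain ≈ 9.34 W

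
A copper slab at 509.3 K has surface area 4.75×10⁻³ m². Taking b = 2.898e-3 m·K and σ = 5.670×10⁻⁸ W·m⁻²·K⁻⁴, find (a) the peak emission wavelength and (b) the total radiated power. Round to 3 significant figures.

λ_max ≈ 5.69 μm; P ≈ 18.1 W

(a) λ_max = b/T = 2.898×10⁻³/509.3 = 5.690×10⁻⁶ m = 5.69 μm.
Area A = 4.75×10⁻³ m².
(b) P = σAT⁴ = 5.670×10⁻⁸×4.75×10⁻³×(509.3)⁴ = 18.1 W.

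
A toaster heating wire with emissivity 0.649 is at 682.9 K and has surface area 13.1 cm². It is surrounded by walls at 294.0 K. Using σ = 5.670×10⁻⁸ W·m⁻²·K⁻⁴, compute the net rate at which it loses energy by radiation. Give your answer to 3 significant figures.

Net loss ≈ 10.1 W

Area A = 13.1 cm² = 1.31×10⁻³ m².
Net radiated power P_net = εσA(T⁴ − T₀⁴) = 0.649×5.670×10⁻⁸×1.31×10⁻³×(682.9⁴ − 294.0⁴).
T⁴ − T₀⁴ = 2.17485×10¹¹ − 7.47118×10⁹ = 2.10014×10¹¹ K⁴, so P_net = 10.1 W.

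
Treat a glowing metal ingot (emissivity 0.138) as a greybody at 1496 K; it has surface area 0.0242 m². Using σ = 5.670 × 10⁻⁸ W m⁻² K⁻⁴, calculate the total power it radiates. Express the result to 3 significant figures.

P ≈ 948 W

Area A = 0.0242 m².
P = εσAT⁴ = 0.138 × 5.670×10⁻⁸ × 0.0242 × (1496)⁴ = 948 W.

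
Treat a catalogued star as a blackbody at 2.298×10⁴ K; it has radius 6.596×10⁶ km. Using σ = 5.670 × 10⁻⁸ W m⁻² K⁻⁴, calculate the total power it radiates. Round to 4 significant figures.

P ≈ 8.645×10³⁰ W

Surface area A = 4πR² = 4π(6.596×10⁹ m)² = 5.46728×10²⁰ m².
P = σAT⁴ = 5.670×10⁻⁸ × 5.46728×10²⁰ × (2.298×10⁴)⁴ = 8.645×10³⁰ W.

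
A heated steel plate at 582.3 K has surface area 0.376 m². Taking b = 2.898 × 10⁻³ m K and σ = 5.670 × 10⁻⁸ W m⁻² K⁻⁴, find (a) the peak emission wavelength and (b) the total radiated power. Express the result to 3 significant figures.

(a) λ_max = b/T = 2.898×10⁻³/582.3 = 4.977×10⁻⁶ m = 4.98 μm.
Area A = 0.376 m².
(b) P = σAT⁴ = 5.670×10⁻⁸×0.376×(582.3)⁴ = 2.45×10³ W.

λ_max ≈ 4.98 μm; P ≈ 2.45×10³ W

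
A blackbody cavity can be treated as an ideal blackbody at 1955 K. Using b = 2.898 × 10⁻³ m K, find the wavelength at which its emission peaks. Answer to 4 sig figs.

λ_max ≈ 1482 nm

Wien's displacement law: λ_max = b/T = (2.898×10⁻³ m·K)/(1955 K) = 1.4824×10⁻⁶ m.
That is 1482 nm, in the infrared range.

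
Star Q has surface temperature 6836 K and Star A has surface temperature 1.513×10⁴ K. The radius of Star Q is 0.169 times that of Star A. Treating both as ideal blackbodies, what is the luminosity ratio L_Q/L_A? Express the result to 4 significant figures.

L_Q/L_A ≈ 1.190×10⁻³

L ∝ R²T⁴, so L_Q/L_A = (R_Q/R_A)²(T_Q/T_A)⁴ = (0.169)² × (6836/1.513×10⁴)⁴ = 0.028561 × 0.0416728 = 1.190×10⁻³.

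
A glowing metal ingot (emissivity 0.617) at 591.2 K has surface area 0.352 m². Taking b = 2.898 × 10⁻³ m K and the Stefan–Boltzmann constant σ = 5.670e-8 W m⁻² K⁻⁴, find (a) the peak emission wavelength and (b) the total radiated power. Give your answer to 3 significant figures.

λ_max ≈ 4.90 μm; P ≈ 1.50×10³ W

(a) λ_max = b/T = 2.898×10⁻³/591.2 = 4.902×10⁻⁶ m = 4.90 μm.
Area A = 0.352 m².
(b) P = εσAT⁴ = 0.617×5.670×10⁻⁸×0.352×(591.2)⁴ = 1.50×10³ W.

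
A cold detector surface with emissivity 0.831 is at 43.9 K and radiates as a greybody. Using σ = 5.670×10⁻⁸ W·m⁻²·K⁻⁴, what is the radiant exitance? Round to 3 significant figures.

Stefan–Boltzmann: I = εσT⁴ = 0.831 × 5.670×10⁻⁸ × (43.9)⁴ = 0.175 W/m².

I ≈ 0.175 W/m²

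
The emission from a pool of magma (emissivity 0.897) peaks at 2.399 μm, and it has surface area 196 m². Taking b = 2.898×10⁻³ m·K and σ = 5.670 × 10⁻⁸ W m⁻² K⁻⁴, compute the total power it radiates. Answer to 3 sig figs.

Wien's law: T = b/λ_max = 2.898×10⁻³/2.399×10⁻⁶ = 1208.00 K.
Area A = 196 m².
Then P = εσAT⁴ = 0.897×5.670×10⁻⁸×196×(1208.00)⁴ = 2.12×10⁷ W.

P ≈ 2.12×10⁷ W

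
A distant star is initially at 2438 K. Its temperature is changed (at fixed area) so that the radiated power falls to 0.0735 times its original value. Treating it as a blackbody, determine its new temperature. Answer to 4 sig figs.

T₂ ≈ 1269 K

P ∝ T⁴, so T₂/T₁ = (P₂/P₁)^(1/4) = (0.0735)^(1/4) = 0.520681.
T₂ = 2438 × 0.520681 = 1269 K.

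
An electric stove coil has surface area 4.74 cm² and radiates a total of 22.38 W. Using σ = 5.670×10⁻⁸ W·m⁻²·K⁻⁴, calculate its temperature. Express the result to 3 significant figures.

Area A = 4.74 cm² = 4.74×10⁻⁴ m².
P = σAT⁴ ⇒ T = (P/(σA))^(1/4) = (22.38/(5.670×10⁻⁸×4.74×10⁻⁴))^(1/4) = 955 K.

T ≈ 955 K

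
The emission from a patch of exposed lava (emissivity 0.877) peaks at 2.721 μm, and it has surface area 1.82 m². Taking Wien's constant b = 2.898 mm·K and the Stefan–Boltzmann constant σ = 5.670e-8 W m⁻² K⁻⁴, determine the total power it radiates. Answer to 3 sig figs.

P ≈ 1.16×10⁵ W

Wien's law: T = b/λ_max = 2.898×10⁻³/2.721×10⁻⁶ = 1065.05 K.
Area A = 1.82 m².
Then P = εσAT⁴ = 0.877×5.670×10⁻⁸×1.82×(1065.05)⁴ = 1.16×10⁵ W.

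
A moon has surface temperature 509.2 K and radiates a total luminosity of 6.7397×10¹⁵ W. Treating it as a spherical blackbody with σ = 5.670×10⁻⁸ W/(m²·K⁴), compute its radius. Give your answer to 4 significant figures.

L = 4πR²σT⁴ ⇒ R = √(L/(4πσT⁴)).
σT⁴ = 3811.86 W/m², so R = √(6.7397×10¹⁵/(4π×3811.86)) = 3.751×10⁵ m.

R ≈ 3.751×10⁵ m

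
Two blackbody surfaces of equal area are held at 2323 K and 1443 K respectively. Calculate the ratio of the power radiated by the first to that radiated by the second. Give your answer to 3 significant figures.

With equal areas, P₁/P₂ = (T₁/T₂)⁴ = (2323/1443)⁴ = 6.72.

P₁/P₂ ≈ 6.72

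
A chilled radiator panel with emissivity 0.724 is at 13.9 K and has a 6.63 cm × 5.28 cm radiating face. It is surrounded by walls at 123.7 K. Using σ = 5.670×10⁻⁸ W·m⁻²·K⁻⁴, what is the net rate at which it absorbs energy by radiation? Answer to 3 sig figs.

Net gain ≈ 0.0336 W

Area A = 0.0663 × 0.0528 = 3.50064×10⁻³ m².
Net radiated power P_net = εσA(T⁴ − T₀⁴) = 0.724×5.670×10⁻⁸×3.50064×10⁻³×(13.9⁴ − 123.7⁴).
T⁴ − T₀⁴ = 37330.1 − 2.34142×10⁸ = -2.34105×10⁸ K⁴, so P_net = -0.0336 W — negative, meaning a net gain of 0.0336 W.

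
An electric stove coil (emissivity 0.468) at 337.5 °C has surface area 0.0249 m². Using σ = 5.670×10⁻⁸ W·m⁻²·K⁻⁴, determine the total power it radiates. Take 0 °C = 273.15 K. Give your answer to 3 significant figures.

T = 337.5 °C + 273.15 = 610.65 K.
Area A = 0.0249 m².
P = εσAT⁴ = 0.468 × 5.670×10⁻⁸ × 0.0249 × (610.65)⁴ = 91.9 W.

P ≈ 91.9 W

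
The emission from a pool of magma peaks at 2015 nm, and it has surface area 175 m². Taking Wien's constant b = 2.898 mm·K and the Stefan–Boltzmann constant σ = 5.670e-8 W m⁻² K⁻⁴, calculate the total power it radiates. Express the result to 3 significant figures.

P ≈ 4.25×10⁷ W

Wien's law: T = b/λ_max = 2.898×10⁻³/2.015×10⁻⁶ = 1438.21 K.
Area A = 175 m².
Then P = σAT⁴ = 5.670×10⁻⁸×175×(1438.21)⁴ = 4.25×10⁷ W.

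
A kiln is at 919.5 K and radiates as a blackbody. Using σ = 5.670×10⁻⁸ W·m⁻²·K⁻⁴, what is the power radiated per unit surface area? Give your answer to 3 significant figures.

Stefan–Boltzmann: I = σT⁴ = 5.670×10⁻⁸ × (919.5)⁴ = 4.05×10⁴ W/m².

I ≈ 4.05×10⁴ W/m²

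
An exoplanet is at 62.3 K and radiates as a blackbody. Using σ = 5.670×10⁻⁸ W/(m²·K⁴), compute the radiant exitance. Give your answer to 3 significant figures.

Stefan–Boltzmann: I = σT⁴ = 5.670×10⁻⁸ × (62.3)⁴ = 0.854 W/m².

I ≈ 0.854 W/m²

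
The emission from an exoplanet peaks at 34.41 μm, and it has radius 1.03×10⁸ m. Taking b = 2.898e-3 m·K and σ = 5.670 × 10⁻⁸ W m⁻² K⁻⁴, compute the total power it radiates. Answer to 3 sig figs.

P ≈ 3.80×10¹⁷ W

Wien's law: T = b/λ_max = 2.898×10⁻³/3.441×10⁻⁵ = 84.2197 K.
Surface area A = 4πR² = 4π(1.03×10⁸ m)² = 1.33317×10¹⁷ m².
Then P = σAT⁴ = 5.670×10⁻⁸×1.33317×10¹⁷×(84.2197)⁴ = 3.80×10¹⁷ W.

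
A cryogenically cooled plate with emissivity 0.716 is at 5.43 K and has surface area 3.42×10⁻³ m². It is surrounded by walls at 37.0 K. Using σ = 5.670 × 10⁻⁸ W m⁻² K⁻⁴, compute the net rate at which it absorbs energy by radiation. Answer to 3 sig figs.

Net gain ≈ 2.60×10⁻⁴ W

Area A = 3.42×10⁻³ m².
Net radiated power P_net = εσA(T⁴ − T₀⁴) = 0.716×5.670×10⁻⁸×3.42×10⁻³×(5.43⁴ − 37.0⁴).
T⁴ − T₀⁴ = 869.359 − 1.87416×10⁶ = -1.87329×10⁶ K⁴, so P_net = -2.60×10⁻⁴ W — negative, meaning a net gain of 2.60×10⁻⁴ W.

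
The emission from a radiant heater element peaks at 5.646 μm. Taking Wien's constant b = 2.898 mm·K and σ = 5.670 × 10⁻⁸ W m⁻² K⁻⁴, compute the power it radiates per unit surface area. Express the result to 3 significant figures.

I ≈ 3.94×10³ W/m²

Wien's law: T = b/λ_max = 2.898×10⁻³/5.646×10⁻⁶ = 513.284 K.
Then I = σT⁴ = 5.670×10⁻⁸×(513.284)⁴ = 3.94×10³ W/m².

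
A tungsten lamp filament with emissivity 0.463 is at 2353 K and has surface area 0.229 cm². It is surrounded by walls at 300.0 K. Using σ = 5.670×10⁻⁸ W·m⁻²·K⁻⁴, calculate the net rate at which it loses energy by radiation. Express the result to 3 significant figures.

Area A = 0.229 cm² = 2.29×10⁻⁵ m².
Net radiated power P_net = εσA(T⁴ − T₀⁴) = 0.463×5.670×10⁻⁸×2.29×10⁻⁵×(2353⁴ − 300.0⁴).
T⁴ − T₀⁴ = 3.06540×10¹³ − 8.10000×10⁹ = 3.06459×10¹³ K⁴, so P_net = 18.4 W.

Net loss ≈ 18.4 W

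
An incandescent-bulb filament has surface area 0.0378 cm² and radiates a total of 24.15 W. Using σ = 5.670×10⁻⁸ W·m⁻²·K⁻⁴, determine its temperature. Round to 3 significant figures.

Area A = 0.0378 cm² = 3.78×10⁻⁶ m².
P = σAT⁴ ⇒ T = (P/(σA))^(1/4) = (24.15/(5.670×10⁻⁸×3.78×10⁻⁶))^(1/4) = 3.26×10³ K.

T ≈ 3.26×10³ K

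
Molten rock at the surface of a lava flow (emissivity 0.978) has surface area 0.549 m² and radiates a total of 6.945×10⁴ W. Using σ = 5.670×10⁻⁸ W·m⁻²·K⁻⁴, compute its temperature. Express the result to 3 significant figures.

T ≈ 1.23×10³ K

Area A = 0.549 m².
P = εσAT⁴ ⇒ T = (P/(εσA))^(1/4) = (6.945×10⁴/(0.978×5.670×10⁻⁸×0.549))^(1/4) = 1.23×10³ K.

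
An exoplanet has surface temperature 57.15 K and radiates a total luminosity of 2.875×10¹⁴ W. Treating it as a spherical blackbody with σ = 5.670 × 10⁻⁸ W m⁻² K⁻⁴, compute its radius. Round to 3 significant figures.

R ≈ 6.15×10⁶ m

L = 4πR²σT⁴ ⇒ R = √(L/(4πσT⁴)).
σT⁴ = 0.604850 W/m², so R = √(2.875×10¹⁴/(4π×0.604850)) = 6.15×10⁶ m.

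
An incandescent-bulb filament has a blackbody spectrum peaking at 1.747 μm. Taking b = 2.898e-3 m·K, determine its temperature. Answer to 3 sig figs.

T ≈ 1.66×10³ K

Wien's law gives T = b/λ_max = (2.898×10⁻³ m·K)/(1.747×10⁻⁶ m) = 1.66×10³ K.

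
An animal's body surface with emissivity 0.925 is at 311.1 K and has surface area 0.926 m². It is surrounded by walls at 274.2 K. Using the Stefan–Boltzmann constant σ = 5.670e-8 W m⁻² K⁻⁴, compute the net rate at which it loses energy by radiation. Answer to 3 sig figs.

Net loss ≈ 180 W

Area A = 0.926 m².
Net radiated power P_net = εσA(T⁴ − T₀⁴) = 0.925×5.670×10⁻⁸×0.926×(311.1⁴ − 274.2⁴).
T⁴ − T₀⁴ = 9.36699×10⁹ − 5.65288×10⁹ = 3.71411×10⁹ K⁴, so P_net = 180 W.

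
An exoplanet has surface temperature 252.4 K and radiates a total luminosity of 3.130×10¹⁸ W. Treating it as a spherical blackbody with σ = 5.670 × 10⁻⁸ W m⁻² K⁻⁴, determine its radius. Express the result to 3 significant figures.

R ≈ 3.29×10⁷ m

L = 4πR²σT⁴ ⇒ R = √(L/(4πσT⁴)).
σT⁴ = 230.113 W/m², so R = √(3.130×10¹⁸/(4π×230.113)) = 3.29×10⁷ m.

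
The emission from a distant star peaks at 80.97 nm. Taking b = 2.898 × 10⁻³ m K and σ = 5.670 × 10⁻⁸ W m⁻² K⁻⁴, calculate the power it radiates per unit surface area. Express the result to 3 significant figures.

I ≈ 9.30×10¹⁰ W/m²

Wien's law: T = b/λ_max = 2.898×10⁻³/8.097×10⁻⁸ = 35791.0 K.
Then I = σT⁴ = 5.670×10⁻⁸×(35791.0)⁴ = 9.30×10¹⁰ W/m².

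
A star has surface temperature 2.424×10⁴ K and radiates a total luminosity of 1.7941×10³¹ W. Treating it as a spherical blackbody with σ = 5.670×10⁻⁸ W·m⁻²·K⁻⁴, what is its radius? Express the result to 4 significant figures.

L = 4πR²σT⁴ ⇒ R = √(L/(4πσT⁴)).
σT⁴ = 1.95755×10¹⁰ W/m², so R = √(1.7941×10³¹/(4π×1.95755×10¹⁰)) = 8.540×10⁹ m.

R ≈ 8.540×10⁹ m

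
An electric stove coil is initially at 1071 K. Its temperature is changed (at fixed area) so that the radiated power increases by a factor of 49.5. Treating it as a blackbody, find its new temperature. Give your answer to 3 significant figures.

T₂ ≈ 2.84×10³ K

P ∝ T⁴, so T₂/T₁ = (P₂/P₁)^(1/4) = (49.5)^(1/4) = 2.65248.
T₂ = 1071 × 2.65248 = 2.84×10³ K.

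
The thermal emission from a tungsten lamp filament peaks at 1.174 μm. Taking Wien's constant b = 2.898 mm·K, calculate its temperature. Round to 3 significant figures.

T ≈ 2.47×10³ K

Wien's law gives T = b/λ_max = (2.898×10⁻³ m·K)/(1.174×10⁻⁶ m) = 2.47×10³ K.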